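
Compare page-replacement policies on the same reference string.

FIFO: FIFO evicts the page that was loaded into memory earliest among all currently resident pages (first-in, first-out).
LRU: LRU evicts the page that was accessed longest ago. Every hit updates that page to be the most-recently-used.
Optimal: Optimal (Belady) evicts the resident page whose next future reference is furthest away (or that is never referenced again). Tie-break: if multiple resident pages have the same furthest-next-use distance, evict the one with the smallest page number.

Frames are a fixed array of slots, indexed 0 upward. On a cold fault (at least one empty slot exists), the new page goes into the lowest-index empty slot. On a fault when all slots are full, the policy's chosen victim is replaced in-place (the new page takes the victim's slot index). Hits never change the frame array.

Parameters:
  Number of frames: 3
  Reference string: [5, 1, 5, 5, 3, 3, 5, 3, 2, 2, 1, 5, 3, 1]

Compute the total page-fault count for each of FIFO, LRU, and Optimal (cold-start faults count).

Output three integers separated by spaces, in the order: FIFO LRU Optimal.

--- FIFO ---
  step 0: ref 5 -> FAULT, frames=[5,-,-] (faults so far: 1)
  step 1: ref 1 -> FAULT, frames=[5,1,-] (faults so far: 2)
  step 2: ref 5 -> HIT, frames=[5,1,-] (faults so far: 2)
  step 3: ref 5 -> HIT, frames=[5,1,-] (faults so far: 2)
  step 4: ref 3 -> FAULT, frames=[5,1,3] (faults so far: 3)
  step 5: ref 3 -> HIT, frames=[5,1,3] (faults so far: 3)
  step 6: ref 5 -> HIT, frames=[5,1,3] (faults so far: 3)
  step 7: ref 3 -> HIT, frames=[5,1,3] (faults so far: 3)
  step 8: ref 2 -> FAULT, evict 5, frames=[2,1,3] (faults so far: 4)
  step 9: ref 2 -> HIT, frames=[2,1,3] (faults so far: 4)
  step 10: ref 1 -> HIT, frames=[2,1,3] (faults so far: 4)
  step 11: ref 5 -> FAULT, evict 1, frames=[2,5,3] (faults so far: 5)
  step 12: ref 3 -> HIT, frames=[2,5,3] (faults so far: 5)
  step 13: ref 1 -> FAULT, evict 3, frames=[2,5,1] (faults so far: 6)
  FIFO total faults: 6
--- LRU ---
  step 0: ref 5 -> FAULT, frames=[5,-,-] (faults so far: 1)
  step 1: ref 1 -> FAULT, frames=[5,1,-] (faults so far: 2)
  step 2: ref 5 -> HIT, frames=[5,1,-] (faults so far: 2)
  step 3: ref 5 -> HIT, frames=[5,1,-] (faults so far: 2)
  step 4: ref 3 -> FAULT, frames=[5,1,3] (faults so far: 3)
  step 5: ref 3 -> HIT, frames=[5,1,3] (faults so far: 3)
  step 6: ref 5 -> HIT, frames=[5,1,3] (faults so far: 3)
  step 7: ref 3 -> HIT, frames=[5,1,3] (faults so far: 3)
  step 8: ref 2 -> FAULT, evict 1, frames=[5,2,3] (faults so far: 4)
  step 9: ref 2 -> HIT, frames=[5,2,3] (faults so far: 4)
  step 10: ref 1 -> FAULT, evict 5, frames=[1,2,3] (faults so far: 5)
  step 11: ref 5 -> FAULT, evict 3, frames=[1,2,5] (faults so far: 6)
  step 12: ref 3 -> FAULT, evict 2, frames=[1,3,5] (faults so far: 7)
  step 13: ref 1 -> HIT, frames=[1,3,5] (faults so far: 7)
  LRU total faults: 7
--- Optimal ---
  step 0: ref 5 -> FAULT, frames=[5,-,-] (faults so far: 1)
  step 1: ref 1 -> FAULT, frames=[5,1,-] (faults so far: 2)
  step 2: ref 5 -> HIT, frames=[5,1,-] (faults so far: 2)
  step 3: ref 5 -> HIT, frames=[5,1,-] (faults so far: 2)
  step 4: ref 3 -> FAULT, frames=[5,1,3] (faults so far: 3)
  step 5: ref 3 -> HIT, frames=[5,1,3] (faults so far: 3)
  step 6: ref 5 -> HIT, frames=[5,1,3] (faults so far: 3)
  step 7: ref 3 -> HIT, frames=[5,1,3] (faults so far: 3)
  step 8: ref 2 -> FAULT, evict 3, frames=[5,1,2] (faults so far: 4)
  step 9: ref 2 -> HIT, frames=[5,1,2] (faults so far: 4)
  step 10: ref 1 -> HIT, frames=[5,1,2] (faults so far: 4)
  step 11: ref 5 -> HIT, frames=[5,1,2] (faults so far: 4)
  step 12: ref 3 -> FAULT, evict 2, frames=[5,1,3] (faults so far: 5)
  step 13: ref 1 -> HIT, frames=[5,1,3] (faults so far: 5)
  Optimal total faults: 5

Answer: 6 7 5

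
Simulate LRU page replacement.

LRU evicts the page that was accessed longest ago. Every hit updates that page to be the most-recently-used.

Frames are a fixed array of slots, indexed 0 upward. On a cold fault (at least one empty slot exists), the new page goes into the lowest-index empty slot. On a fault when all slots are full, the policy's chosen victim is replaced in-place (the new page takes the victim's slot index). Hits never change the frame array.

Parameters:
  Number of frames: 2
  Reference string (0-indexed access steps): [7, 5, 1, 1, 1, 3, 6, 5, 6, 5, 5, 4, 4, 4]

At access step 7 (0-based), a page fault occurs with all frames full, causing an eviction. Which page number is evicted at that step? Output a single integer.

Step 0: ref 7 -> FAULT, frames=[7,-]
Step 1: ref 5 -> FAULT, frames=[7,5]
Step 2: ref 1 -> FAULT, evict 7, frames=[1,5]
Step 3: ref 1 -> HIT, frames=[1,5]
Step 4: ref 1 -> HIT, frames=[1,5]
Step 5: ref 3 -> FAULT, evict 5, frames=[1,3]
Step 6: ref 6 -> FAULT, evict 1, frames=[6,3]
Step 7: ref 5 -> FAULT, evict 3, frames=[6,5]
At step 7: evicted page 3

Answer: 3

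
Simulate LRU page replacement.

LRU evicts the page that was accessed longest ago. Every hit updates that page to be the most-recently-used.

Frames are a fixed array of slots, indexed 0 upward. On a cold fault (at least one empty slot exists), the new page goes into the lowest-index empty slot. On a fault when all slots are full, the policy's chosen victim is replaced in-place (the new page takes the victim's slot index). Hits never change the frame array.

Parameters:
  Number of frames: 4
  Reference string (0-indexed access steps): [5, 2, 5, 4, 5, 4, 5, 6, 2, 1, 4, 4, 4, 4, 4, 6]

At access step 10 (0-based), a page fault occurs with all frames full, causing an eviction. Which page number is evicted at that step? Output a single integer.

Answer: 5

Derivation:
Step 0: ref 5 -> FAULT, frames=[5,-,-,-]
Step 1: ref 2 -> FAULT, frames=[5,2,-,-]
Step 2: ref 5 -> HIT, frames=[5,2,-,-]
Step 3: ref 4 -> FAULT, frames=[5,2,4,-]
Step 4: ref 5 -> HIT, frames=[5,2,4,-]
Step 5: ref 4 -> HIT, frames=[5,2,4,-]
Step 6: ref 5 -> HIT, frames=[5,2,4,-]
Step 7: ref 6 -> FAULT, frames=[5,2,4,6]
Step 8: ref 2 -> HIT, frames=[5,2,4,6]
Step 9: ref 1 -> FAULT, evict 4, frames=[5,2,1,6]
Step 10: ref 4 -> FAULT, evict 5, frames=[4,2,1,6]
At step 10: evicted page 5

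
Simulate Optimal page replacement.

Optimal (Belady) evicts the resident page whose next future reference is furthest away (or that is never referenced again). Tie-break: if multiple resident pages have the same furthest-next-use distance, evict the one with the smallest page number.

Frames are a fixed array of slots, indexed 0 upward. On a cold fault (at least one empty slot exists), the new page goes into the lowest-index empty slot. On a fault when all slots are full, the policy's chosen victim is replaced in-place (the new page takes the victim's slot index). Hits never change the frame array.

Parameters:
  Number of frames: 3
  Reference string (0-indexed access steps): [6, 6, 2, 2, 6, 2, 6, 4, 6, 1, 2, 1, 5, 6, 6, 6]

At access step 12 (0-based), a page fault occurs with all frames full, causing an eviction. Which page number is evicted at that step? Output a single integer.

Answer: 1

Derivation:
Step 0: ref 6 -> FAULT, frames=[6,-,-]
Step 1: ref 6 -> HIT, frames=[6,-,-]
Step 2: ref 2 -> FAULT, frames=[6,2,-]
Step 3: ref 2 -> HIT, frames=[6,2,-]
Step 4: ref 6 -> HIT, frames=[6,2,-]
Step 5: ref 2 -> HIT, frames=[6,2,-]
Step 6: ref 6 -> HIT, frames=[6,2,-]
Step 7: ref 4 -> FAULT, frames=[6,2,4]
Step 8: ref 6 -> HIT, frames=[6,2,4]
Step 9: ref 1 -> FAULT, evict 4, frames=[6,2,1]
Step 10: ref 2 -> HIT, frames=[6,2,1]
Step 11: ref 1 -> HIT, frames=[6,2,1]
Step 12: ref 5 -> FAULT, evict 1, frames=[6,2,5]
At step 12: evicted page 1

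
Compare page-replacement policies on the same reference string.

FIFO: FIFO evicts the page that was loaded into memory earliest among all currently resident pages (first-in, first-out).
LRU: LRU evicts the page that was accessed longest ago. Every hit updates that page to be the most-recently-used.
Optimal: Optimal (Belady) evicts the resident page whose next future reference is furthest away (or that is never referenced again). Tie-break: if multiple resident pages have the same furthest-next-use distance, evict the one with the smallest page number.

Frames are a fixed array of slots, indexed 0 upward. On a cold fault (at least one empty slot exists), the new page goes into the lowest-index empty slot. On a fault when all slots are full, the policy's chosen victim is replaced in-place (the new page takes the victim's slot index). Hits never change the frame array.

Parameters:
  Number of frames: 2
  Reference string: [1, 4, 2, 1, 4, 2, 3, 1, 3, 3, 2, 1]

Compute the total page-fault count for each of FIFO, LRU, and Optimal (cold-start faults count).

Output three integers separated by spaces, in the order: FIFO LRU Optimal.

--- FIFO ---
  step 0: ref 1 -> FAULT, frames=[1,-] (faults so far: 1)
  step 1: ref 4 -> FAULT, frames=[1,4] (faults so far: 2)
  step 2: ref 2 -> FAULT, evict 1, frames=[2,4] (faults so far: 3)
  step 3: ref 1 -> FAULT, evict 4, frames=[2,1] (faults so far: 4)
  step 4: ref 4 -> FAULT, evict 2, frames=[4,1] (faults so far: 5)
  step 5: ref 2 -> FAULT, evict 1, frames=[4,2] (faults so far: 6)
  step 6: ref 3 -> FAULT, evict 4, frames=[3,2] (faults so far: 7)
  step 7: ref 1 -> FAULT, evict 2, frames=[3,1] (faults so far: 8)
  step 8: ref 3 -> HIT, frames=[3,1] (faults so far: 8)
  step 9: ref 3 -> HIT, frames=[3,1] (faults so far: 8)
  step 10: ref 2 -> FAULT, evict 3, frames=[2,1] (faults so far: 9)
  step 11: ref 1 -> HIT, frames=[2,1] (faults so far: 9)
  FIFO total faults: 9
--- LRU ---
  step 0: ref 1 -> FAULT, frames=[1,-] (faults so far: 1)
  step 1: ref 4 -> FAULT, frames=[1,4] (faults so far: 2)
  step 2: ref 2 -> FAULT, evict 1, frames=[2,4] (faults so far: 3)
  step 3: ref 1 -> FAULT, evict 4, frames=[2,1] (faults so far: 4)
  step 4: ref 4 -> FAULT, evict 2, frames=[4,1] (faults so far: 5)
  step 5: ref 2 -> FAULT, evict 1, frames=[4,2] (faults so far: 6)
  step 6: ref 3 -> FAULT, evict 4, frames=[3,2] (faults so far: 7)
  step 7: ref 1 -> FAULT, evict 2, frames=[3,1] (faults so far: 8)
  step 8: ref 3 -> HIT, frames=[3,1] (faults so far: 8)
  step 9: ref 3 -> HIT, frames=[3,1] (faults so far: 8)
  step 10: ref 2 -> FAULT, evict 1, frames=[3,2] (faults so far: 9)
  step 11: ref 1 -> FAULT, evict 3, frames=[1,2] (faults so far: 10)
  LRU total faults: 10
--- Optimal ---
  step 0: ref 1 -> FAULT, frames=[1,-] (faults so far: 1)
  step 1: ref 4 -> FAULT, frames=[1,4] (faults so far: 2)
  step 2: ref 2 -> FAULT, evict 4, frames=[1,2] (faults so far: 3)
  step 3: ref 1 -> HIT, frames=[1,2] (faults so far: 3)
  step 4: ref 4 -> FAULT, evict 1, frames=[4,2] (faults so far: 4)
  step 5: ref 2 -> HIT, frames=[4,2] (faults so far: 4)
  step 6: ref 3 -> FAULT, evict 4, frames=[3,2] (faults so far: 5)
  step 7: ref 1 -> FAULT, evict 2, frames=[3,1] (faults so far: 6)
  step 8: ref 3 -> HIT, frames=[3,1] (faults so far: 6)
  step 9: ref 3 -> HIT, frames=[3,1] (faults so far: 6)
  step 10: ref 2 -> FAULT, evict 3, frames=[2,1] (faults so far: 7)
  step 11: ref 1 -> HIT, frames=[2,1] (faults so far: 7)
  Optimal total faults: 7

Answer: 9 10 7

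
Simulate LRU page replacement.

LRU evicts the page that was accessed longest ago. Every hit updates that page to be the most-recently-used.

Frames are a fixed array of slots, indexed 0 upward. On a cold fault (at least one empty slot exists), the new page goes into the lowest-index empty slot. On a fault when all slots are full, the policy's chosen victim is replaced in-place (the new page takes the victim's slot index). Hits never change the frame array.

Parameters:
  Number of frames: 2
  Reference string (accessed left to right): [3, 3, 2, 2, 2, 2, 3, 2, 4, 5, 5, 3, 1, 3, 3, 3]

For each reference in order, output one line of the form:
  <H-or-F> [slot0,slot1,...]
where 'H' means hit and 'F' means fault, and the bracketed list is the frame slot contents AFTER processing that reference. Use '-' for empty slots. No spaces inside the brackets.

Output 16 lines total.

F [3,-]
H [3,-]
F [3,2]
H [3,2]
H [3,2]
H [3,2]
H [3,2]
H [3,2]
F [4,2]
F [4,5]
H [4,5]
F [3,5]
F [3,1]
H [3,1]
H [3,1]
H [3,1]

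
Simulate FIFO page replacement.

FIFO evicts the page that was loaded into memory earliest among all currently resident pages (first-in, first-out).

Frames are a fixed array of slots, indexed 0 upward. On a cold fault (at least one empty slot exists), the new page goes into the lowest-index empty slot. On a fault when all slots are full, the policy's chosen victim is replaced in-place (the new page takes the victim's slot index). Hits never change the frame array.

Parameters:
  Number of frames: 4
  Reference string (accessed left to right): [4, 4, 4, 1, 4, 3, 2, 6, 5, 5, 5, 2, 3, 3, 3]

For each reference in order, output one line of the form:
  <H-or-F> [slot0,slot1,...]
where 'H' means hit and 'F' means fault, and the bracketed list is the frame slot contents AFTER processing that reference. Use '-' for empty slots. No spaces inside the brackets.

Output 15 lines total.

F [4,-,-,-]
H [4,-,-,-]
H [4,-,-,-]
F [4,1,-,-]
H [4,1,-,-]
F [4,1,3,-]
F [4,1,3,2]
F [6,1,3,2]
F [6,5,3,2]
H [6,5,3,2]
H [6,5,3,2]
H [6,5,3,2]
H [6,5,3,2]
H [6,5,3,2]
H [6,5,3,2]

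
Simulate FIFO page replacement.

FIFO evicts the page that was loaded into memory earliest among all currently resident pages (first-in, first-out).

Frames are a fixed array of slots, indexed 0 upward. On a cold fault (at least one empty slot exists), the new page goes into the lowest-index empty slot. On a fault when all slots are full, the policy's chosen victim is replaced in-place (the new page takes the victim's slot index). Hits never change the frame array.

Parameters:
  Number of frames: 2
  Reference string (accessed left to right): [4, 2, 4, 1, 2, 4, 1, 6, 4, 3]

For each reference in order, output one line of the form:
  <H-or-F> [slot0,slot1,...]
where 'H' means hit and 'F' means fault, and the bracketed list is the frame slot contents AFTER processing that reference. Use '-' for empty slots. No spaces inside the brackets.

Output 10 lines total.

F [4,-]
F [4,2]
H [4,2]
F [1,2]
H [1,2]
F [1,4]
H [1,4]
F [6,4]
H [6,4]
F [6,3]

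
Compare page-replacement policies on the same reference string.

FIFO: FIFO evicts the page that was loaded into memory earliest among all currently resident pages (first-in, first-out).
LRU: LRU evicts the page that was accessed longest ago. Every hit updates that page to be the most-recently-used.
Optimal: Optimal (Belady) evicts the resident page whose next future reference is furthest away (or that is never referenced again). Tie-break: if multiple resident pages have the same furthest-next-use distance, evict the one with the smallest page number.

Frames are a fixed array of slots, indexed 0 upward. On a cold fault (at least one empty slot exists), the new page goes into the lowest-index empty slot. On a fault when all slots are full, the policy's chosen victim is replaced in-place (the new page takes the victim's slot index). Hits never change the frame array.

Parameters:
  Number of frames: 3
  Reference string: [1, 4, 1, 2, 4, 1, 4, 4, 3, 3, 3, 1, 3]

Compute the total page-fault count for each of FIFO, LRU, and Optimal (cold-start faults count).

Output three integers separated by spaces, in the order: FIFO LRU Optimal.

--- FIFO ---
  step 0: ref 1 -> FAULT, frames=[1,-,-] (faults so far: 1)
  step 1: ref 4 -> FAULT, frames=[1,4,-] (faults so far: 2)
  step 2: ref 1 -> HIT, frames=[1,4,-] (faults so far: 2)
  step 3: ref 2 -> FAULT, frames=[1,4,2] (faults so far: 3)
  step 4: ref 4 -> HIT, frames=[1,4,2] (faults so far: 3)
  step 5: ref 1 -> HIT, frames=[1,4,2] (faults so far: 3)
  step 6: ref 4 -> HIT, frames=[1,4,2] (faults so far: 3)
  step 7: ref 4 -> HIT, frames=[1,4,2] (faults so far: 3)
  step 8: ref 3 -> FAULT, evict 1, frames=[3,4,2] (faults so far: 4)
  step 9: ref 3 -> HIT, frames=[3,4,2] (faults so far: 4)
  step 10: ref 3 -> HIT, frames=[3,4,2] (faults so far: 4)
  step 11: ref 1 -> FAULT, evict 4, frames=[3,1,2] (faults so far: 5)
  step 12: ref 3 -> HIT, frames=[3,1,2] (faults so far: 5)
  FIFO total faults: 5
--- LRU ---
  step 0: ref 1 -> FAULT, frames=[1,-,-] (faults so far: 1)
  step 1: ref 4 -> FAULT, frames=[1,4,-] (faults so far: 2)
  step 2: ref 1 -> HIT, frames=[1,4,-] (faults so far: 2)
  step 3: ref 2 -> FAULT, frames=[1,4,2] (faults so far: 3)
  step 4: ref 4 -> HIT, frames=[1,4,2] (faults so far: 3)
  step 5: ref 1 -> HIT, frames=[1,4,2] (faults so far: 3)
  step 6: ref 4 -> HIT, frames=[1,4,2] (faults so far: 3)
  step 7: ref 4 -> HIT, frames=[1,4,2] (faults so far: 3)
  step 8: ref 3 -> FAULT, evict 2, frames=[1,4,3] (faults so far: 4)
  step 9: ref 3 -> HIT, frames=[1,4,3] (faults so far: 4)
  step 10: ref 3 -> HIT, frames=[1,4,3] (faults so far: 4)
  step 11: ref 1 -> HIT, frames=[1,4,3] (faults so far: 4)
  step 12: ref 3 -> HIT, frames=[1,4,3] (faults so far: 4)
  LRU total faults: 4
--- Optimal ---
  step 0: ref 1 -> FAULT, frames=[1,-,-] (faults so far: 1)
  step 1: ref 4 -> FAULT, frames=[1,4,-] (faults so far: 2)
  step 2: ref 1 -> HIT, frames=[1,4,-] (faults so far: 2)
  step 3: ref 2 -> FAULT, frames=[1,4,2] (faults so far: 3)
  step 4: ref 4 -> HIT, frames=[1,4,2] (faults so far: 3)
  step 5: ref 1 -> HIT, frames=[1,4,2] (faults so far: 3)
  step 6: ref 4 -> HIT, frames=[1,4,2] (faults so far: 3)
  step 7: ref 4 -> HIT, frames=[1,4,2] (faults so far: 3)
  step 8: ref 3 -> FAULT, evict 2, frames=[1,4,3] (faults so far: 4)
  step 9: ref 3 -> HIT, frames=[1,4,3] (faults so far: 4)
  step 10: ref 3 -> HIT, frames=[1,4,3] (faults so far: 4)
  step 11: ref 1 -> HIT, frames=[1,4,3] (faults so far: 4)
  step 12: ref 3 -> HIT, frames=[1,4,3] (faults so far: 4)
  Optimal total faults: 4

Answer: 5 4 4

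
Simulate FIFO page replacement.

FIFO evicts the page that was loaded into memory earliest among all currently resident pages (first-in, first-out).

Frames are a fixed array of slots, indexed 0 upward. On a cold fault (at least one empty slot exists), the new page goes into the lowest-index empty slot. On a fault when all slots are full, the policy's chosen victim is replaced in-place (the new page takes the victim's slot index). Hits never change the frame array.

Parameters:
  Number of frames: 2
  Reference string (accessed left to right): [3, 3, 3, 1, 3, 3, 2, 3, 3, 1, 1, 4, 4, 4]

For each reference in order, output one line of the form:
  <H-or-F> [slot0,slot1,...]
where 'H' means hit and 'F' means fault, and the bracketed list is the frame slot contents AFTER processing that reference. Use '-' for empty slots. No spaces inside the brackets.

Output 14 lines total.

F [3,-]
H [3,-]
H [3,-]
F [3,1]
H [3,1]
H [3,1]
F [2,1]
F [2,3]
H [2,3]
F [1,3]
H [1,3]
F [1,4]
H [1,4]
H [1,4]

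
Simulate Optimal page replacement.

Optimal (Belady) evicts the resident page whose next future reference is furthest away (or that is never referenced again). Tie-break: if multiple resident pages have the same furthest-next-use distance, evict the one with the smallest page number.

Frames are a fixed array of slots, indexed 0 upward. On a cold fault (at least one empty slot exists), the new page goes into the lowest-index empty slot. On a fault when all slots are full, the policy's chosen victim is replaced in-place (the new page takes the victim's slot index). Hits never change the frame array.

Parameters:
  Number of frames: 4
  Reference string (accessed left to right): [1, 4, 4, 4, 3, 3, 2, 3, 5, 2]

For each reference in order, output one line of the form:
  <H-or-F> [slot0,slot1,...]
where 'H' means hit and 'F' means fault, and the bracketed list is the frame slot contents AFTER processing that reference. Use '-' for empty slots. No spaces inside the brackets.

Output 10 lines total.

F [1,-,-,-]
F [1,4,-,-]
H [1,4,-,-]
H [1,4,-,-]
F [1,4,3,-]
H [1,4,3,-]
F [1,4,3,2]
H [1,4,3,2]
F [5,4,3,2]
H [5,4,3,2]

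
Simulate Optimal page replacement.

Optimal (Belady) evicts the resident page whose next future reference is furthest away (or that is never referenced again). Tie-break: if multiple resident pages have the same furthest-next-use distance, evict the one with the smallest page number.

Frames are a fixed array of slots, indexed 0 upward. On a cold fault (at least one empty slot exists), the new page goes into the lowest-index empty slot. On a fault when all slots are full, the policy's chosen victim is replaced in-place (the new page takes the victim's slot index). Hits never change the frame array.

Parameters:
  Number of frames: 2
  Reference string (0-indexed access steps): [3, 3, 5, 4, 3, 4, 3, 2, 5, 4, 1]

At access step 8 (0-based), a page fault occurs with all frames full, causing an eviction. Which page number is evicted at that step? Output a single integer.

Step 0: ref 3 -> FAULT, frames=[3,-]
Step 1: ref 3 -> HIT, frames=[3,-]
Step 2: ref 5 -> FAULT, frames=[3,5]
Step 3: ref 4 -> FAULT, evict 5, frames=[3,4]
Step 4: ref 3 -> HIT, frames=[3,4]
Step 5: ref 4 -> HIT, frames=[3,4]
Step 6: ref 3 -> HIT, frames=[3,4]
Step 7: ref 2 -> FAULT, evict 3, frames=[2,4]
Step 8: ref 5 -> FAULT, evict 2, frames=[5,4]
At step 8: evicted page 2

Answer: 2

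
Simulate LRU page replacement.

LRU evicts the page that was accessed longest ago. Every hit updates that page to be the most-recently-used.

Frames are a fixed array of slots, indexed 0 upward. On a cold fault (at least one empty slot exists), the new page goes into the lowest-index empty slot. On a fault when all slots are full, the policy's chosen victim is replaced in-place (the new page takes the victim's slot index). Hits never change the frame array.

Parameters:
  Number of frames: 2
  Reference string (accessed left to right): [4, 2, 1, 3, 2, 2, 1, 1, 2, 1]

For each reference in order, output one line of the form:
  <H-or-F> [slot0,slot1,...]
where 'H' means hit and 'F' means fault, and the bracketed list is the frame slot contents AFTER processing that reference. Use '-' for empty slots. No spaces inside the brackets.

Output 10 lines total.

F [4,-]
F [4,2]
F [1,2]
F [1,3]
F [2,3]
H [2,3]
F [2,1]
H [2,1]
H [2,1]
H [2,1]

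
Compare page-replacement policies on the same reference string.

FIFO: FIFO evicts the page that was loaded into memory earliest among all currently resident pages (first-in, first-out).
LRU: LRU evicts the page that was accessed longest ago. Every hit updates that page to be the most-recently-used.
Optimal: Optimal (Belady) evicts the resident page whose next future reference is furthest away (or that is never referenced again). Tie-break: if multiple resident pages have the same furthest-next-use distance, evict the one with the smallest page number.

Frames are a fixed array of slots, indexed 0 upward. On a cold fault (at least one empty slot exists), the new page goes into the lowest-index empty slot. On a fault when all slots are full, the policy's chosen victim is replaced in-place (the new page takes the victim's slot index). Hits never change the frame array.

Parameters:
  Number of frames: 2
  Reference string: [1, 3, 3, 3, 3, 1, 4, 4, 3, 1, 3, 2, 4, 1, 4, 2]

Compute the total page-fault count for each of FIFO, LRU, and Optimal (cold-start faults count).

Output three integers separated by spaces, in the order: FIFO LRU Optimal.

Answer: 9 9 7

Derivation:
--- FIFO ---
  step 0: ref 1 -> FAULT, frames=[1,-] (faults so far: 1)
  step 1: ref 3 -> FAULT, frames=[1,3] (faults so far: 2)
  step 2: ref 3 -> HIT, frames=[1,3] (faults so far: 2)
  step 3: ref 3 -> HIT, frames=[1,3] (faults so far: 2)
  step 4: ref 3 -> HIT, frames=[1,3] (faults so far: 2)
  step 5: ref 1 -> HIT, frames=[1,3] (faults so far: 2)
  step 6: ref 4 -> FAULT, evict 1, frames=[4,3] (faults so far: 3)
  step 7: ref 4 -> HIT, frames=[4,3] (faults so far: 3)
  step 8: ref 3 -> HIT, frames=[4,3] (faults so far: 3)
  step 9: ref 1 -> FAULT, evict 3, frames=[4,1] (faults so far: 4)
  step 10: ref 3 -> FAULT, evict 4, frames=[3,1] (faults so far: 5)
  step 11: ref 2 -> FAULT, evict 1, frames=[3,2] (faults so far: 6)
  step 12: ref 4 -> FAULT, evict 3, frames=[4,2] (faults so far: 7)
  step 13: ref 1 -> FAULT, evict 2, frames=[4,1] (faults so far: 8)
  step 14: ref 4 -> HIT, frames=[4,1] (faults so far: 8)
  step 15: ref 2 -> FAULT, evict 4, frames=[2,1] (faults so far: 9)
  FIFO total faults: 9
--- LRU ---
  step 0: ref 1 -> FAULT, frames=[1,-] (faults so far: 1)
  step 1: ref 3 -> FAULT, frames=[1,3] (faults so far: 2)
  step 2: ref 3 -> HIT, frames=[1,3] (faults so far: 2)
  step 3: ref 3 -> HIT, frames=[1,3] (faults so far: 2)
  step 4: ref 3 -> HIT, frames=[1,3] (faults so far: 2)
  step 5: ref 1 -> HIT, frames=[1,3] (faults so far: 2)
  step 6: ref 4 -> FAULT, evict 3, frames=[1,4] (faults so far: 3)
  step 7: ref 4 -> HIT, frames=[1,4] (faults so far: 3)
  step 8: ref 3 -> FAULT, evict 1, frames=[3,4] (faults so far: 4)
  step 9: ref 1 -> FAULT, evict 4, frames=[3,1] (faults so far: 5)
  step 10: ref 3 -> HIT, frames=[3,1] (faults so far: 5)
  step 11: ref 2 -> FAULT, evict 1, frames=[3,2] (faults so far: 6)
  step 12: ref 4 -> FAULT, evict 3, frames=[4,2] (faults so far: 7)
  step 13: ref 1 -> FAULT, evict 2, frames=[4,1] (faults so far: 8)
  step 14: ref 4 -> HIT, frames=[4,1] (faults so far: 8)
  step 15: ref 2 -> FAULT, evict 1, frames=[4,2] (faults so far: 9)
  LRU total faults: 9
--- Optimal ---
  step 0: ref 1 -> FAULT, frames=[1,-] (faults so far: 1)
  step 1: ref 3 -> FAULT, frames=[1,3] (faults so far: 2)
  step 2: ref 3 -> HIT, frames=[1,3] (faults so far: 2)
  step 3: ref 3 -> HIT, frames=[1,3] (faults so far: 2)
  step 4: ref 3 -> HIT, frames=[1,3] (faults so far: 2)
  step 5: ref 1 -> HIT, frames=[1,3] (faults so far: 2)
  step 6: ref 4 -> FAULT, evict 1, frames=[4,3] (faults so far: 3)
  step 7: ref 4 -> HIT, frames=[4,3] (faults so far: 3)
  step 8: ref 3 -> HIT, frames=[4,3] (faults so far: 3)
  step 9: ref 1 -> FAULT, evict 4, frames=[1,3] (faults so far: 4)
  step 10: ref 3 -> HIT, frames=[1,3] (faults so far: 4)
  step 11: ref 2 -> FAULT, evict 3, frames=[1,2] (faults so far: 5)
  step 12: ref 4 -> FAULT, evict 2, frames=[1,4] (faults so far: 6)
  step 13: ref 1 -> HIT, frames=[1,4] (faults so far: 6)
  step 14: ref 4 -> HIT, frames=[1,4] (faults so far: 6)
  step 15: ref 2 -> FAULT, evict 1, frames=[2,4] (faults so far: 7)
  Optimal total faults: 7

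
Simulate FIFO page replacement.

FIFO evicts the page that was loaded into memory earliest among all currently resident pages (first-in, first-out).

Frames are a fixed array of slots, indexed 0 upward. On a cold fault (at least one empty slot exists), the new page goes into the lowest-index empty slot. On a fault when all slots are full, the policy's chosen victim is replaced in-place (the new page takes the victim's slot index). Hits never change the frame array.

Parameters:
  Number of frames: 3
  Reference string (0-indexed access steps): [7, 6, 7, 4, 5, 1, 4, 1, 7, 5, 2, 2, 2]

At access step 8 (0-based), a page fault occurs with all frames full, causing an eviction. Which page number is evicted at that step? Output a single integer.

Step 0: ref 7 -> FAULT, frames=[7,-,-]
Step 1: ref 6 -> FAULT, frames=[7,6,-]
Step 2: ref 7 -> HIT, frames=[7,6,-]
Step 3: ref 4 -> FAULT, frames=[7,6,4]
Step 4: ref 5 -> FAULT, evict 7, frames=[5,6,4]
Step 5: ref 1 -> FAULT, evict 6, frames=[5,1,4]
Step 6: ref 4 -> HIT, frames=[5,1,4]
Step 7: ref 1 -> HIT, frames=[5,1,4]
Step 8: ref 7 -> FAULT, evict 4, frames=[5,1,7]
At step 8: evicted page 4

Answer: 4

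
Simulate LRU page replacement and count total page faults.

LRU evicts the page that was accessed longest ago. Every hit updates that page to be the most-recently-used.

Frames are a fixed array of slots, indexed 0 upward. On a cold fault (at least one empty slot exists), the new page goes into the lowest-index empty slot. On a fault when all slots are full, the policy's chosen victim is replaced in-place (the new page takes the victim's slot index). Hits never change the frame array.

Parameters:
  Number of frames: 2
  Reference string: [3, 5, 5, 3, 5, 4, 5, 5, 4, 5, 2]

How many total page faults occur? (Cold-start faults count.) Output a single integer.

Answer: 4

Derivation:
Step 0: ref 3 → FAULT, frames=[3,-]
Step 1: ref 5 → FAULT, frames=[3,5]
Step 2: ref 5 → HIT, frames=[3,5]
Step 3: ref 3 → HIT, frames=[3,5]
Step 4: ref 5 → HIT, frames=[3,5]
Step 5: ref 4 → FAULT (evict 3), frames=[4,5]
Step 6: ref 5 → HIT, frames=[4,5]
Step 7: ref 5 → HIT, frames=[4,5]
Step 8: ref 4 → HIT, frames=[4,5]
Step 9: ref 5 → HIT, frames=[4,5]
Step 10: ref 2 → FAULT (evict 4), frames=[2,5]
Total faults: 4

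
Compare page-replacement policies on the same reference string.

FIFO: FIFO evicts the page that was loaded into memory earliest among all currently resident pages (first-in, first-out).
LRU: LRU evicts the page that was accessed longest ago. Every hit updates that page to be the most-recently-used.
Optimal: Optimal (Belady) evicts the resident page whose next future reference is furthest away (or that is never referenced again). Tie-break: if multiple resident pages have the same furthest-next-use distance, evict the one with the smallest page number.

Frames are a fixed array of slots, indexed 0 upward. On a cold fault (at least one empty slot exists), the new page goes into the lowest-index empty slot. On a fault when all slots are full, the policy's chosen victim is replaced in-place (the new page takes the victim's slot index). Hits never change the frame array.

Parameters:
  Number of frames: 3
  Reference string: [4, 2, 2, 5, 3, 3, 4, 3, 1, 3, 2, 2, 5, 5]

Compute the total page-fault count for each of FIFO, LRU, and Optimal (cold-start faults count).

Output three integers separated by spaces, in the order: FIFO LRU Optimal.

Answer: 8 8 6

Derivation:
--- FIFO ---
  step 0: ref 4 -> FAULT, frames=[4,-,-] (faults so far: 1)
  step 1: ref 2 -> FAULT, frames=[4,2,-] (faults so far: 2)
  step 2: ref 2 -> HIT, frames=[4,2,-] (faults so far: 2)
  step 3: ref 5 -> FAULT, frames=[4,2,5] (faults so far: 3)
  step 4: ref 3 -> FAULT, evict 4, frames=[3,2,5] (faults so far: 4)
  step 5: ref 3 -> HIT, frames=[3,2,5] (faults so far: 4)
  step 6: ref 4 -> FAULT, evict 2, frames=[3,4,5] (faults so far: 5)
  step 7: ref 3 -> HIT, frames=[3,4,5] (faults so far: 5)
  step 8: ref 1 -> FAULT, evict 5, frames=[3,4,1] (faults so far: 6)
  step 9: ref 3 -> HIT, frames=[3,4,1] (faults so far: 6)
  step 10: ref 2 -> FAULT, evict 3, frames=[2,4,1] (faults so far: 7)
  step 11: ref 2 -> HIT, frames=[2,4,1] (faults so far: 7)
  step 12: ref 5 -> FAULT, evict 4, frames=[2,5,1] (faults so far: 8)
  step 13: ref 5 -> HIT, frames=[2,5,1] (faults so far: 8)
  FIFO total faults: 8
--- LRU ---
  step 0: ref 4 -> FAULT, frames=[4,-,-] (faults so far: 1)
  step 1: ref 2 -> FAULT, frames=[4,2,-] (faults so far: 2)
  step 2: ref 2 -> HIT, frames=[4,2,-] (faults so far: 2)
  step 3: ref 5 -> FAULT, frames=[4,2,5] (faults so far: 3)
  step 4: ref 3 -> FAULT, evict 4, frames=[3,2,5] (faults so far: 4)
  step 5: ref 3 -> HIT, frames=[3,2,5] (faults so far: 4)
  step 6: ref 4 -> FAULT, evict 2, frames=[3,4,5] (faults so far: 5)
  step 7: ref 3 -> HIT, frames=[3,4,5] (faults so far: 5)
  step 8: ref 1 -> FAULT, evict 5, frames=[3,4,1] (faults so far: 6)
  step 9: ref 3 -> HIT, frames=[3,4,1] (faults so far: 6)
  step 10: ref 2 -> FAULT, evict 4, frames=[3,2,1] (faults so far: 7)
  step 11: ref 2 -> HIT, frames=[3,2,1] (faults so far: 7)
  step 12: ref 5 -> FAULT, evict 1, frames=[3,2,5] (faults so far: 8)
  step 13: ref 5 -> HIT, frames=[3,2,5] (faults so far: 8)
  LRU total faults: 8
--- Optimal ---
  step 0: ref 4 -> FAULT, frames=[4,-,-] (faults so far: 1)
  step 1: ref 2 -> FAULT, frames=[4,2,-] (faults so far: 2)
  step 2: ref 2 -> HIT, frames=[4,2,-] (faults so far: 2)
  step 3: ref 5 -> FAULT, frames=[4,2,5] (faults so far: 3)
  step 4: ref 3 -> FAULT, evict 5, frames=[4,2,3] (faults so far: 4)
  step 5: ref 3 -> HIT, frames=[4,2,3] (faults so far: 4)
  step 6: ref 4 -> HIT, frames=[4,2,3] (faults so far: 4)
  step 7: ref 3 -> HIT, frames=[4,2,3] (faults so far: 4)
  step 8: ref 1 -> FAULT, evict 4, frames=[1,2,3] (faults so far: 5)
  step 9: ref 3 -> HIT, frames=[1,2,3] (faults so far: 5)
  step 10: ref 2 -> HIT, frames=[1,2,3] (faults so far: 5)
  step 11: ref 2 -> HIT, frames=[1,2,3] (faults so far: 5)
  step 12: ref 5 -> FAULT, evict 1, frames=[5,2,3] (faults so far: 6)
  step 13: ref 5 -> HIT, frames=[5,2,3] (faults so far: 6)
  Optimal total faults: 6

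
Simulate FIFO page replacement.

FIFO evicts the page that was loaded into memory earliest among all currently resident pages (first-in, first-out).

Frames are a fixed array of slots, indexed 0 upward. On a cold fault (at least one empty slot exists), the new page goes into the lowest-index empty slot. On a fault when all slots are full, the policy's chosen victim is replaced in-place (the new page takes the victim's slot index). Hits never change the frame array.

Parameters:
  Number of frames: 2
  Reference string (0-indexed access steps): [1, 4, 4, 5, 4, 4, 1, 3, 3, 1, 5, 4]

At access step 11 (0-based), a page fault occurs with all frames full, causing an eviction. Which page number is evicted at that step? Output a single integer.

Step 0: ref 1 -> FAULT, frames=[1,-]
Step 1: ref 4 -> FAULT, frames=[1,4]
Step 2: ref 4 -> HIT, frames=[1,4]
Step 3: ref 5 -> FAULT, evict 1, frames=[5,4]
Step 4: ref 4 -> HIT, frames=[5,4]
Step 5: ref 4 -> HIT, frames=[5,4]
Step 6: ref 1 -> FAULT, evict 4, frames=[5,1]
Step 7: ref 3 -> FAULT, evict 5, frames=[3,1]
Step 8: ref 3 -> HIT, frames=[3,1]
Step 9: ref 1 -> HIT, frames=[3,1]
Step 10: ref 5 -> FAULT, evict 1, frames=[3,5]
Step 11: ref 4 -> FAULT, evict 3, frames=[4,5]
At step 11: evicted page 3

Answer: 3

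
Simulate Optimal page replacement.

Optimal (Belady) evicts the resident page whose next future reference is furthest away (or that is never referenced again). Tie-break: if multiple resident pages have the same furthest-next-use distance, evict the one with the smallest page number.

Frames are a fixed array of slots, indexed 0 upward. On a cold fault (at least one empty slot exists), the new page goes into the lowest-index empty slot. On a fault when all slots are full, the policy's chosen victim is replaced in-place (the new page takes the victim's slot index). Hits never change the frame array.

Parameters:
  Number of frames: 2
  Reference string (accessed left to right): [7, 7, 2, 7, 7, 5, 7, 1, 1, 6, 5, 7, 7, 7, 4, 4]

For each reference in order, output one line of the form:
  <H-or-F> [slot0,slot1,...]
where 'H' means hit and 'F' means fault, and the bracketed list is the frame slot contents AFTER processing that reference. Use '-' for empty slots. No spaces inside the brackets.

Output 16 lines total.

F [7,-]
H [7,-]
F [7,2]
H [7,2]
H [7,2]
F [7,5]
H [7,5]
F [1,5]
H [1,5]
F [6,5]
H [6,5]
F [6,7]
H [6,7]
H [6,7]
F [4,7]
H [4,7]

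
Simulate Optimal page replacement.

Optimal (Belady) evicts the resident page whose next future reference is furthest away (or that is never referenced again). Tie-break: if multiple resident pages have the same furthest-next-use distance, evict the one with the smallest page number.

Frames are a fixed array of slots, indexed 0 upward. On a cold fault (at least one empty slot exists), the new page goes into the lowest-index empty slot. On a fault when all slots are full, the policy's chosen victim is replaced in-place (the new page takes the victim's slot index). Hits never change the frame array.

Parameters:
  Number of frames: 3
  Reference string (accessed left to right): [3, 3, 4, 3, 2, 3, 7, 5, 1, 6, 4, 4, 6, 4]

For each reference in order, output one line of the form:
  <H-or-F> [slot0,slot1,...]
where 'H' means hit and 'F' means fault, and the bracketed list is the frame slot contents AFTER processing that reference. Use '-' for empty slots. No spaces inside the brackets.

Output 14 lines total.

F [3,-,-]
H [3,-,-]
F [3,4,-]
H [3,4,-]
F [3,4,2]
H [3,4,2]
F [3,4,7]
F [5,4,7]
F [1,4,7]
F [6,4,7]
H [6,4,7]
H [6,4,7]
H [6,4,7]
H [6,4,7]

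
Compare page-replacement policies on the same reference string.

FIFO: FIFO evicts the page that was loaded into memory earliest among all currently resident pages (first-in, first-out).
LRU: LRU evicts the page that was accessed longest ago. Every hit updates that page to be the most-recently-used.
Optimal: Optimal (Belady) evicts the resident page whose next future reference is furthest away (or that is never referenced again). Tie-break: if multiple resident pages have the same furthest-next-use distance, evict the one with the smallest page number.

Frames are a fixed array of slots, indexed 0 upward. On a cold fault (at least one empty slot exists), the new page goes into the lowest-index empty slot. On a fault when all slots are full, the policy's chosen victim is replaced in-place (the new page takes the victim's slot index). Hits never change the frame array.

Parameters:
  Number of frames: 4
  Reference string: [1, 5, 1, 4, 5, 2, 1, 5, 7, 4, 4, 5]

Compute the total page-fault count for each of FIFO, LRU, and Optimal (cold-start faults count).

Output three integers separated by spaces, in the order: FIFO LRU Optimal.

--- FIFO ---
  step 0: ref 1 -> FAULT, frames=[1,-,-,-] (faults so far: 1)
  step 1: ref 5 -> FAULT, frames=[1,5,-,-] (faults so far: 2)
  step 2: ref 1 -> HIT, frames=[1,5,-,-] (faults so far: 2)
  step 3: ref 4 -> FAULT, frames=[1,5,4,-] (faults so far: 3)
  step 4: ref 5 -> HIT, frames=[1,5,4,-] (faults so far: 3)
  step 5: ref 2 -> FAULT, frames=[1,5,4,2] (faults so far: 4)
  step 6: ref 1 -> HIT, frames=[1,5,4,2] (faults so far: 4)
  step 7: ref 5 -> HIT, frames=[1,5,4,2] (faults so far: 4)
  step 8: ref 7 -> FAULT, evict 1, frames=[7,5,4,2] (faults so far: 5)
  step 9: ref 4 -> HIT, frames=[7,5,4,2] (faults so far: 5)
  step 10: ref 4 -> HIT, frames=[7,5,4,2] (faults so far: 5)
  step 11: ref 5 -> HIT, frames=[7,5,4,2] (faults so far: 5)
  FIFO total faults: 5
--- LRU ---
  step 0: ref 1 -> FAULT, frames=[1,-,-,-] (faults so far: 1)
  step 1: ref 5 -> FAULT, frames=[1,5,-,-] (faults so far: 2)
  step 2: ref 1 -> HIT, frames=[1,5,-,-] (faults so far: 2)
  step 3: ref 4 -> FAULT, frames=[1,5,4,-] (faults so far: 3)
  step 4: ref 5 -> HIT, frames=[1,5,4,-] (faults so far: 3)
  step 5: ref 2 -> FAULT, frames=[1,5,4,2] (faults so far: 4)
  step 6: ref 1 -> HIT, frames=[1,5,4,2] (faults so far: 4)
  step 7: ref 5 -> HIT, frames=[1,5,4,2] (faults so far: 4)
  step 8: ref 7 -> FAULT, evict 4, frames=[1,5,7,2] (faults so far: 5)
  step 9: ref 4 -> FAULT, evict 2, frames=[1,5,7,4] (faults so far: 6)
  step 10: ref 4 -> HIT, frames=[1,5,7,4] (faults so far: 6)
  step 11: ref 5 -> HIT, frames=[1,5,7,4] (faults so far: 6)
  LRU total faults: 6
--- Optimal ---
  step 0: ref 1 -> FAULT, frames=[1,-,-,-] (faults so far: 1)
  step 1: ref 5 -> FAULT, frames=[1,5,-,-] (faults so far: 2)
  step 2: ref 1 -> HIT, frames=[1,5,-,-] (faults so far: 2)
  step 3: ref 4 -> FAULT, frames=[1,5,4,-] (faults so far: 3)
  step 4: ref 5 -> HIT, frames=[1,5,4,-] (faults so far: 3)
  step 5: ref 2 -> FAULT, frames=[1,5,4,2] (faults so far: 4)
  step 6: ref 1 -> HIT, frames=[1,5,4,2] (faults so far: 4)
  step 7: ref 5 -> HIT, frames=[1,5,4,2] (faults so far: 4)
  step 8: ref 7 -> FAULT, evict 1, frames=[7,5,4,2] (faults so far: 5)
  step 9: ref 4 -> HIT, frames=[7,5,4,2] (faults so far: 5)
  step 10: ref 4 -> HIT, frames=[7,5,4,2] (faults so far: 5)
  step 11: ref 5 -> HIT, frames=[7,5,4,2] (faults so far: 5)
  Optimal total faults: 5

Answer: 5 6 5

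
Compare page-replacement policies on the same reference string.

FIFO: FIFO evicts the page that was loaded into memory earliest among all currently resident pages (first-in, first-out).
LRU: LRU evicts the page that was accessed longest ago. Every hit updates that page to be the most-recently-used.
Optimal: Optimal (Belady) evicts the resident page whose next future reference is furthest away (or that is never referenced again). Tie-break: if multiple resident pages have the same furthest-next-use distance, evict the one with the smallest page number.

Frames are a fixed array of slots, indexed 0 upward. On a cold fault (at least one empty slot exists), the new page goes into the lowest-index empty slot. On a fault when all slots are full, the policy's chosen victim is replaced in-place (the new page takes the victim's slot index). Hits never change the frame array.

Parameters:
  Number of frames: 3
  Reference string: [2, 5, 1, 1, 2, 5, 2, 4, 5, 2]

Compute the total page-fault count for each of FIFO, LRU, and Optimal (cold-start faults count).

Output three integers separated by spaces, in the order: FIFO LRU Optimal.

--- FIFO ---
  step 0: ref 2 -> FAULT, frames=[2,-,-] (faults so far: 1)
  step 1: ref 5 -> FAULT, frames=[2,5,-] (faults so far: 2)
  step 2: ref 1 -> FAULT, frames=[2,5,1] (faults so far: 3)
  step 3: ref 1 -> HIT, frames=[2,5,1] (faults so far: 3)
  step 4: ref 2 -> HIT, frames=[2,5,1] (faults so far: 3)
  step 5: ref 5 -> HIT, frames=[2,5,1] (faults so far: 3)
  step 6: ref 2 -> HIT, frames=[2,5,1] (faults so far: 3)
  step 7: ref 4 -> FAULT, evict 2, frames=[4,5,1] (faults so far: 4)
  step 8: ref 5 -> HIT, frames=[4,5,1] (faults so far: 4)
  step 9: ref 2 -> FAULT, evict 5, frames=[4,2,1] (faults so far: 5)
  FIFO total faults: 5
--- LRU ---
  step 0: ref 2 -> FAULT, frames=[2,-,-] (faults so far: 1)
  step 1: ref 5 -> FAULT, frames=[2,5,-] (faults so far: 2)
  step 2: ref 1 -> FAULT, frames=[2,5,1] (faults so far: 3)
  step 3: ref 1 -> HIT, frames=[2,5,1] (faults so far: 3)
  step 4: ref 2 -> HIT, frames=[2,5,1] (faults so far: 3)
  step 5: ref 5 -> HIT, frames=[2,5,1] (faults so far: 3)
  step 6: ref 2 -> HIT, frames=[2,5,1] (faults so far: 3)
  step 7: ref 4 -> FAULT, evict 1, frames=[2,5,4] (faults so far: 4)
  step 8: ref 5 -> HIT, frames=[2,5,4] (faults so far: 4)
  step 9: ref 2 -> HIT, frames=[2,5,4] (faults so far: 4)
  LRU total faults: 4
--- Optimal ---
  step 0: ref 2 -> FAULT, frames=[2,-,-] (faults so far: 1)
  step 1: ref 5 -> FAULT, frames=[2,5,-] (faults so far: 2)
  step 2: ref 1 -> FAULT, frames=[2,5,1] (faults so far: 3)
  step 3: ref 1 -> HIT, frames=[2,5,1] (faults so far: 3)
  step 4: ref 2 -> HIT, frames=[2,5,1] (faults so far: 3)
  step 5: ref 5 -> HIT, frames=[2,5,1] (faults so far: 3)
  step 6: ref 2 -> HIT, frames=[2,5,1] (faults so far: 3)
  step 7: ref 4 -> FAULT, evict 1, frames=[2,5,4] (faults so far: 4)
  step 8: ref 5 -> HIT, frames=[2,5,4] (faults so far: 4)
  step 9: ref 2 -> HIT, frames=[2,5,4] (faults so far: 4)
  Optimal total faults: 4

Answer: 5 4 4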